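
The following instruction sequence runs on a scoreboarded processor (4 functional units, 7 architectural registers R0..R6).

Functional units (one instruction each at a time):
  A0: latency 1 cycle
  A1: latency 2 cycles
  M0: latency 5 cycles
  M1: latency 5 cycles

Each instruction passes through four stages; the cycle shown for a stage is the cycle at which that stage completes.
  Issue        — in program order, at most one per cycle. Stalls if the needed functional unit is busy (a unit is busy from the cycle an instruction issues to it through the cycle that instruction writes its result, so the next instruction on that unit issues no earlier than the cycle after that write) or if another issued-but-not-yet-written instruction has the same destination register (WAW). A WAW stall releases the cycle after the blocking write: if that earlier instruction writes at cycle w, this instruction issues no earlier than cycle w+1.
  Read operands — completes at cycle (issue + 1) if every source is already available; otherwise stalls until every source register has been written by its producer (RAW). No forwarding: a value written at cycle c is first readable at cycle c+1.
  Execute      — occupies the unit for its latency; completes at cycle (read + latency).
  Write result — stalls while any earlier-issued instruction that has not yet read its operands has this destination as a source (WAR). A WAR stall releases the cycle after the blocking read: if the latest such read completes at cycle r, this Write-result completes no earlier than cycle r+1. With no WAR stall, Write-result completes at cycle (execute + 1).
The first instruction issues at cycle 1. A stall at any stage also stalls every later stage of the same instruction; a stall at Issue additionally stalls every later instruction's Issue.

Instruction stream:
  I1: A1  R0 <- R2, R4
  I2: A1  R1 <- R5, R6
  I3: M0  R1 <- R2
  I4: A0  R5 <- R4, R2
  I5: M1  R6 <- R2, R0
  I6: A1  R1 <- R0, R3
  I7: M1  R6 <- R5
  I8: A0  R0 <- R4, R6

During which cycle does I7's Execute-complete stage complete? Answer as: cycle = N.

cycle = 27

1) issue 1, read 2, done 4, write 5
2) issue 6, read 7, done 9, write 10  <struct: A1 busy until I1 writes@5>
3) issue 11, read 12, done 17, write 18  <WAW R1: wait I2 write@10>
4) issue 12, read 13, done 14, write 15
5) issue 13, read 14, done 19, write 20
6) issue 19, read 20, done 22, write 23  <WAW R1: wait I3 write@18>
7) issue 21, read 22, done 27, write 28  <struct: M1 busy until I5 writes@20>
8) issue 22, read 29, done 30, write 31  <RAW R6: wait I7 write@28>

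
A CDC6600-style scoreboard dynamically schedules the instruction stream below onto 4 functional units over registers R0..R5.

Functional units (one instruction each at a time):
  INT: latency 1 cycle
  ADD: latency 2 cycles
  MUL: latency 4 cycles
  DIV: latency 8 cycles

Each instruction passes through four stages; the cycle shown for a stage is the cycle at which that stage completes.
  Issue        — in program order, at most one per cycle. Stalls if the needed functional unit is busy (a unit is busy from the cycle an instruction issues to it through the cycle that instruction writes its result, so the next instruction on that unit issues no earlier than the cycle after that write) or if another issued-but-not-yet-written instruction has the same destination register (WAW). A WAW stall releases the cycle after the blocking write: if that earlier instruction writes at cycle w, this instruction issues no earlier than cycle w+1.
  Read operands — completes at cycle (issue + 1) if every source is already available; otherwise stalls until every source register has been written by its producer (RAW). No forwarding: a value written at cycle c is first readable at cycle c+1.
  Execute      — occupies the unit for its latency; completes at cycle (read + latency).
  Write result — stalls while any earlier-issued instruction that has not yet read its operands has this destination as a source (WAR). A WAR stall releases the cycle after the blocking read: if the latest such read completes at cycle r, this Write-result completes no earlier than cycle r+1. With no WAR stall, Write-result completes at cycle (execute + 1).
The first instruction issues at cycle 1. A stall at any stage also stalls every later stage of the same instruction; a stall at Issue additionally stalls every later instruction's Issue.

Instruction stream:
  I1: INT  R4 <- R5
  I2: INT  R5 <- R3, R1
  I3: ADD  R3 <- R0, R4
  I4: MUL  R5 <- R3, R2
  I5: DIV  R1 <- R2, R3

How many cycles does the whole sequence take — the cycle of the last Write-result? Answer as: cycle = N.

cycle 1: I1 dispatched to INT
cycle 2: I1 operands ready
cycle 3: I1 complete
cycle 4: R4←I1
cycle 5: I2 dispatched to INT
cycle 6: I2 operands ready | I3 dispatched to ADD
cycle 7: I2 complete | I3 operands ready
cycle 8: R5←I2
cycle 9: I3 complete | I4 dispatched to MUL
cycle 10: R3←I3 | I5 dispatched to DIV
cycle 11: I4 operands ready | I5 operands ready
cycle 15: I4 complete
cycle 16: R5←I4
cycle 19: I5 complete
cycle 20: R1←I5

cycle = 20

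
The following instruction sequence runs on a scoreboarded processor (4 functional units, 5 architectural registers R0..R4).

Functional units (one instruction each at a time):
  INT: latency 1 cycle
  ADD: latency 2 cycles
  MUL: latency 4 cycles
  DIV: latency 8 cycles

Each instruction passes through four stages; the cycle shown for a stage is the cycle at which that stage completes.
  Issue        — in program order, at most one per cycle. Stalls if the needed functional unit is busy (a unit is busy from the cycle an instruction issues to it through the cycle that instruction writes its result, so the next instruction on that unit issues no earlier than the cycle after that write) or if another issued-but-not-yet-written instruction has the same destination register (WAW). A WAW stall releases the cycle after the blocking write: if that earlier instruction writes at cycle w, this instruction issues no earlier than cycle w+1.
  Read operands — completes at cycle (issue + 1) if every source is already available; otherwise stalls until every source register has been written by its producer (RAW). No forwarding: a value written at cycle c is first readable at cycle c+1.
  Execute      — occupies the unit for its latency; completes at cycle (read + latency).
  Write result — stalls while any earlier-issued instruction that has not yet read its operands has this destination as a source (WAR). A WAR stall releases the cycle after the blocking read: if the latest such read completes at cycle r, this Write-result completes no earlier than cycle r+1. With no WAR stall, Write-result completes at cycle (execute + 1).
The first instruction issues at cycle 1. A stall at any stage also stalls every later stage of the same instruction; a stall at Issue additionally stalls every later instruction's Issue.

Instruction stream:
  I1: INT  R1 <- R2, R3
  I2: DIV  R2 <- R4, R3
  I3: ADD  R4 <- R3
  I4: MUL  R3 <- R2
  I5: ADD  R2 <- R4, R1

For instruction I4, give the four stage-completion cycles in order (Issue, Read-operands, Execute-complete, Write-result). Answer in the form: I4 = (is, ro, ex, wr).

I1: IS=1 RO=2 EX=3 WR=4
I2: IS=2 RO=3 EX=11 WR=12
I3: IS=3 RO=4 EX=6 WR=7
I4: IS=4 RO=13 EX=17 WR=18  [RAW R2: wait I2 write@12]
I5: IS=13 RO=14 EX=16 WR=17  [WAW R2: wait I2 write@12]

I4 = (4, 13, 17, 18)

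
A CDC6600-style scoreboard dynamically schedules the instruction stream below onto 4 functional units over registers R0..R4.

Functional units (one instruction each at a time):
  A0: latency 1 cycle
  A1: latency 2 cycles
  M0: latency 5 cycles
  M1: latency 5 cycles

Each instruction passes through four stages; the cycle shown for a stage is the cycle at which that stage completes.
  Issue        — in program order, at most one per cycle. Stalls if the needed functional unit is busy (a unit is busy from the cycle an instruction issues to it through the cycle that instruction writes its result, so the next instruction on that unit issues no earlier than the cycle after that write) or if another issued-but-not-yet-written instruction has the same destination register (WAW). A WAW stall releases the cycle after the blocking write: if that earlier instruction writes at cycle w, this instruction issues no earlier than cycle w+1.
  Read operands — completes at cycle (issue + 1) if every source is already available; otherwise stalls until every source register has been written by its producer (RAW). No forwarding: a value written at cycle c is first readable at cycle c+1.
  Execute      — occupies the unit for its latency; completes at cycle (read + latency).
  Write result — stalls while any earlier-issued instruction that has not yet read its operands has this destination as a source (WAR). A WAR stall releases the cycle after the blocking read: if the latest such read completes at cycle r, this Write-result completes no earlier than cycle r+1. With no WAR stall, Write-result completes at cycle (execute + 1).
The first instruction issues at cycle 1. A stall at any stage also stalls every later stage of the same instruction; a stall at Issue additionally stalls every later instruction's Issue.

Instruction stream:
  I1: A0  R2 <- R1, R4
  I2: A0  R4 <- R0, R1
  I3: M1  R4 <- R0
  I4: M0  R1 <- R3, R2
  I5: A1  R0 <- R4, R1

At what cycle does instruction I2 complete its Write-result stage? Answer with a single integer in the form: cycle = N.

cycle = 8

[1] I1→A0
[2] I1 RO
[3] I1 EX
[4] I1 WR R2
[5] I2→A0
[6] I2 RO
[7] I2 EX
[8] I2 WR R4
[9] I3→M1
[10] I3 RO · I4→M0
[11] I4 RO · I5→A1
[15] I3 EX
[16] I3 WR R4 · I4 EX
[17] I4 WR R1
[18] I5 RO
[20] I5 EX
[21] I5 WR R0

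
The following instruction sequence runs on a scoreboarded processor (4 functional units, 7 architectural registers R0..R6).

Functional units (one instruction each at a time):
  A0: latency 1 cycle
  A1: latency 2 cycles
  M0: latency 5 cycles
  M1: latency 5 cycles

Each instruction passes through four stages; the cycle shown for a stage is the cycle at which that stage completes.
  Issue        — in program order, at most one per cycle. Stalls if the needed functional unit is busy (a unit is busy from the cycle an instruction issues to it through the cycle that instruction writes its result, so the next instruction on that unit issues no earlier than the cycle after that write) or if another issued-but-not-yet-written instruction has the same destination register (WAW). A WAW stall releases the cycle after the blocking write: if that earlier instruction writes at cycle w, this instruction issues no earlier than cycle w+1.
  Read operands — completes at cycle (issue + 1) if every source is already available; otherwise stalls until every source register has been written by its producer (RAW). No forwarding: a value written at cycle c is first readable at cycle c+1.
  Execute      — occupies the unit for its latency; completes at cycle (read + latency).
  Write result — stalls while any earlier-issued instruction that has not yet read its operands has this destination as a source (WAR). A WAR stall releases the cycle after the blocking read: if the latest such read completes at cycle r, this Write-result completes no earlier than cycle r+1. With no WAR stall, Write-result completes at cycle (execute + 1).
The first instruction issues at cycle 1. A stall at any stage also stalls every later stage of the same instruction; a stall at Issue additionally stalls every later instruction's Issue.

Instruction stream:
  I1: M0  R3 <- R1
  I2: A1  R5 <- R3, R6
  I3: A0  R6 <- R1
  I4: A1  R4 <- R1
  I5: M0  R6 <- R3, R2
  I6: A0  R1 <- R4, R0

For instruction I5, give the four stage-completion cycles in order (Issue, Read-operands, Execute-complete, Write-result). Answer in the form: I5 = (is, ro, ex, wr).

I5 = (14, 15, 20, 21)

I1: IS=1 RO=2 EX=7 WR=8
I2: IS=2 RO=9 EX=11 WR=12  [RAW R3: wait I1 write@8]
I3: IS=3 RO=4 EX=5 WR=10  [WAR R6: wait I2 read@9]
I4: IS=13 RO=14 EX=16 WR=17  [struct: A1 busy until I2 writes@12]
I5: IS=14 RO=15 EX=20 WR=21
I6: IS=15 RO=18 EX=19 WR=20  [RAW R4: wait I4 write@17]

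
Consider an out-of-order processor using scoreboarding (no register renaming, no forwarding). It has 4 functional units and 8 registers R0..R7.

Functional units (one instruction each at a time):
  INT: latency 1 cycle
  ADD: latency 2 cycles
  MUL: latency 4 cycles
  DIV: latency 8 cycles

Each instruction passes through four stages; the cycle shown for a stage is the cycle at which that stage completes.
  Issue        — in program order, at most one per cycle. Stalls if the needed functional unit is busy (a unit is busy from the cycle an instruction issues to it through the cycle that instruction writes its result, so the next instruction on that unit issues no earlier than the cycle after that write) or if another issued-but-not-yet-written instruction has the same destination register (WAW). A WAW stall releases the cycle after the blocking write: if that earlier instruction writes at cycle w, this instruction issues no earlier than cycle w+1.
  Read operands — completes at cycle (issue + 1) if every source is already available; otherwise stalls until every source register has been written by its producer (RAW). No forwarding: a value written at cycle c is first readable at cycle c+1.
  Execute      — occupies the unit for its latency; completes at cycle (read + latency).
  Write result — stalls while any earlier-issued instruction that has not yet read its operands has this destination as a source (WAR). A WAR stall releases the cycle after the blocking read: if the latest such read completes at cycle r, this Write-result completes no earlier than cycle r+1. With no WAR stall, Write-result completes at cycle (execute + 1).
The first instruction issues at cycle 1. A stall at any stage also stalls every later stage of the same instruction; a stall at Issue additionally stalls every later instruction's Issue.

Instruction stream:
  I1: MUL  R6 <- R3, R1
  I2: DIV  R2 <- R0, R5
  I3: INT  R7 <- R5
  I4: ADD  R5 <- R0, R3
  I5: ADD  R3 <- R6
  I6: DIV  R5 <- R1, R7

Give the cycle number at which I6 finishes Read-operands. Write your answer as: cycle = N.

c1: issue I1 (MUL)
c2: I1 read-ops | issue I2 (DIV)
c3: I2 read-ops | issue I3 (INT)
c4: I3 read-ops | issue I4 (ADD)
c5: I3 finished on INT | I4 read-ops
c6: I1 finished on MUL | I3→R7
c7: I1→R6 | I4 finished on ADD
c8: I4→R5
c9: issue I5 (ADD)
c10: I5 read-ops
c11: I2 finished on DIV
c12: I2→R2 | I5 finished on ADD
c13: I5→R3 | issue I6 (DIV)
c14: I6 read-ops
c22: I6 finished on DIV
c23: I6→R5

cycle = 14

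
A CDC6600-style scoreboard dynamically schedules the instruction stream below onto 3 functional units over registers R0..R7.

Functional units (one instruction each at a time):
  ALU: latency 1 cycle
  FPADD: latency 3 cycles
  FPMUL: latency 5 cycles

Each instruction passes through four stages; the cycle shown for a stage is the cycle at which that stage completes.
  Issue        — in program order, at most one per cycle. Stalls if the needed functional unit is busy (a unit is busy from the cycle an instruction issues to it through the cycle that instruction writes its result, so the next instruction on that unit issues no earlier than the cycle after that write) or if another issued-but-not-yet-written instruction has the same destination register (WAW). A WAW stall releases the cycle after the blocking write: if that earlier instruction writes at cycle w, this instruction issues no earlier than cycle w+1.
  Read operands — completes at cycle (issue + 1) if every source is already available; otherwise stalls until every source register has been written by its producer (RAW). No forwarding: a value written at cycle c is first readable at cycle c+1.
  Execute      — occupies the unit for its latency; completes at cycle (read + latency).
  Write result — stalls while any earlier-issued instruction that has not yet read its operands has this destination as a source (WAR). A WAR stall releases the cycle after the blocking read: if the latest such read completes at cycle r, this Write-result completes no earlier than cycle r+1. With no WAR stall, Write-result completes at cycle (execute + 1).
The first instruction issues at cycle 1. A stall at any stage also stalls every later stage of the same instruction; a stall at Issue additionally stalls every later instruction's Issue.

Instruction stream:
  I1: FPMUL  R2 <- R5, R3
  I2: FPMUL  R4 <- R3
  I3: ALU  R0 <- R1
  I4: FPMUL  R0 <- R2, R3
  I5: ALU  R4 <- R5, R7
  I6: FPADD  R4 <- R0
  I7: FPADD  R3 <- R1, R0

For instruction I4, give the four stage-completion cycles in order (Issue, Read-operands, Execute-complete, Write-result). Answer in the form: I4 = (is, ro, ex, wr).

cycle 1: I1 issues→FPMUL
cycle 2: I1 reads
cycle 7: I1 exec-done
cycle 8: I1 writes R2
cycle 9: I2 issues→FPMUL
cycle 10: I2 reads; I3 issues→ALU
cycle 11: I3 reads
cycle 12: I3 exec-done
cycle 13: I3 writes R0
cycle 15: I2 exec-done
cycle 16: I2 writes R4
cycle 17: I4 issues→FPMUL
cycle 18: I4 reads; I5 issues→ALU
cycle 19: I5 reads
cycle 20: I5 exec-done
cycle 21: I5 writes R4
cycle 22: I6 issues→FPADD
cycle 23: I4 exec-done
cycle 24: I4 writes R0
cycle 25: I6 reads
cycle 28: I6 exec-done
cycle 29: I6 writes R4
cycle 30: I7 issues→FPADD
cycle 31: I7 reads
cycle 34: I7 exec-done
cycle 35: I7 writes R3

I4 = (17, 18, 23, 24)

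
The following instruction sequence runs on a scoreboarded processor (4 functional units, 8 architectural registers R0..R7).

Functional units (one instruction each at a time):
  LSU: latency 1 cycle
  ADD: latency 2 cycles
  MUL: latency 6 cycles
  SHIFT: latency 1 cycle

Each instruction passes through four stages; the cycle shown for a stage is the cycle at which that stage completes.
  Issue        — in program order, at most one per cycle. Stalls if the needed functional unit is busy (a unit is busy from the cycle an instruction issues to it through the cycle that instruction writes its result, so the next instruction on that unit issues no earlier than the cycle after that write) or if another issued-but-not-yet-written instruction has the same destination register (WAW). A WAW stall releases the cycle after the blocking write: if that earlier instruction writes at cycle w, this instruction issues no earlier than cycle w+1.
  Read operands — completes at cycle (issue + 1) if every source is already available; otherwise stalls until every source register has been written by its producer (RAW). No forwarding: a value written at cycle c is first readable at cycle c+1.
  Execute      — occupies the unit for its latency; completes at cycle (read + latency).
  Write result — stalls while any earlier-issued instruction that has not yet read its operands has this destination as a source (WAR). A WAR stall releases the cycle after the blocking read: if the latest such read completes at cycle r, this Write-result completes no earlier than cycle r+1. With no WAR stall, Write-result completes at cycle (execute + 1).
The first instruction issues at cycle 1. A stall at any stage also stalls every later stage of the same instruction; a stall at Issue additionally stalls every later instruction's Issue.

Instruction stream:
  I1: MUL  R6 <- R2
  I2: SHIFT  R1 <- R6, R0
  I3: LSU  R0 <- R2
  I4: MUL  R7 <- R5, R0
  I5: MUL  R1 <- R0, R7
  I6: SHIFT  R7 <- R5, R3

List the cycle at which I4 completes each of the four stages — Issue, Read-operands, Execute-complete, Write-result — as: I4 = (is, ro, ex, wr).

1) issue 1, read 2, done 8, write 9
2) issue 2, read 10, done 11, write 12  <RAW R6: wait I1 write@9>
3) issue 3, read 4, done 5, write 11  <WAR R0: wait I2 read@10>
4) issue 10, read 12, done 18, write 19  <struct: MUL busy until I1 writes@9 / RAW R0: wait I3 write@11>
5) issue 20, read 21, done 27, write 28  <struct: MUL busy until I4 writes@19>
6) issue 21, read 22, done 23, write 24

I4 = (10, 12, 18, 19)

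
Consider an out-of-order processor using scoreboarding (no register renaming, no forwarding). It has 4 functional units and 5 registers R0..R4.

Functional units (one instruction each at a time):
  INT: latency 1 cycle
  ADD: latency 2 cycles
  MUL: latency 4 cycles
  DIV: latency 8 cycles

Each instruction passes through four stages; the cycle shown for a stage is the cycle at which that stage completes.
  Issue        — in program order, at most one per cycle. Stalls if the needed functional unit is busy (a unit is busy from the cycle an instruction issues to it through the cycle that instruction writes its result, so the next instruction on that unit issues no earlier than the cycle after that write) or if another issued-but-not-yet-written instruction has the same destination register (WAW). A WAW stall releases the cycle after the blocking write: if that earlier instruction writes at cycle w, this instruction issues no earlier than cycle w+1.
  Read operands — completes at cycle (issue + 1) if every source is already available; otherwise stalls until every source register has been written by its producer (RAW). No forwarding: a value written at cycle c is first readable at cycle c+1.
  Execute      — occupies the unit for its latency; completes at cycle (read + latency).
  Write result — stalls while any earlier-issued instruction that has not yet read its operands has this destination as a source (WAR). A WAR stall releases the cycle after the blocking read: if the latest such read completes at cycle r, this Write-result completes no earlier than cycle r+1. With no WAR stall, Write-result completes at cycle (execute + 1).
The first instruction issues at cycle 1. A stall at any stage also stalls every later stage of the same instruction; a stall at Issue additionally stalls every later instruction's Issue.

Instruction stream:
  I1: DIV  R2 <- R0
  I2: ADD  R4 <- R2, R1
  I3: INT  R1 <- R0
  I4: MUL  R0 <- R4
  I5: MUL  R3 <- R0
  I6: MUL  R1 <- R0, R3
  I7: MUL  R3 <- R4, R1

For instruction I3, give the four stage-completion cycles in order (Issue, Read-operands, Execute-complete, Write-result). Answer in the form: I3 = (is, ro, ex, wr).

I1  is:1  ro:2  ex:10  wr:11
I2  is:2  ro:12  ex:14  wr:15  — RAW R2: wait I1 write@11
I3  is:3  ro:4  ex:5  wr:13  — WAR R1: wait I2 read@12
I4  is:4  ro:16  ex:20  wr:21  — RAW R4: wait I2 write@15
I5  is:22  ro:23  ex:27  wr:28  — struct: MUL busy until I4 writes@21
I6  is:29  ro:30  ex:34  wr:35  — struct: MUL busy until I5 writes@28
I7  is:36  ro:37  ex:41  wr:42  — struct: MUL busy until I6 writes@35

I3 = (3, 4, 5, 13)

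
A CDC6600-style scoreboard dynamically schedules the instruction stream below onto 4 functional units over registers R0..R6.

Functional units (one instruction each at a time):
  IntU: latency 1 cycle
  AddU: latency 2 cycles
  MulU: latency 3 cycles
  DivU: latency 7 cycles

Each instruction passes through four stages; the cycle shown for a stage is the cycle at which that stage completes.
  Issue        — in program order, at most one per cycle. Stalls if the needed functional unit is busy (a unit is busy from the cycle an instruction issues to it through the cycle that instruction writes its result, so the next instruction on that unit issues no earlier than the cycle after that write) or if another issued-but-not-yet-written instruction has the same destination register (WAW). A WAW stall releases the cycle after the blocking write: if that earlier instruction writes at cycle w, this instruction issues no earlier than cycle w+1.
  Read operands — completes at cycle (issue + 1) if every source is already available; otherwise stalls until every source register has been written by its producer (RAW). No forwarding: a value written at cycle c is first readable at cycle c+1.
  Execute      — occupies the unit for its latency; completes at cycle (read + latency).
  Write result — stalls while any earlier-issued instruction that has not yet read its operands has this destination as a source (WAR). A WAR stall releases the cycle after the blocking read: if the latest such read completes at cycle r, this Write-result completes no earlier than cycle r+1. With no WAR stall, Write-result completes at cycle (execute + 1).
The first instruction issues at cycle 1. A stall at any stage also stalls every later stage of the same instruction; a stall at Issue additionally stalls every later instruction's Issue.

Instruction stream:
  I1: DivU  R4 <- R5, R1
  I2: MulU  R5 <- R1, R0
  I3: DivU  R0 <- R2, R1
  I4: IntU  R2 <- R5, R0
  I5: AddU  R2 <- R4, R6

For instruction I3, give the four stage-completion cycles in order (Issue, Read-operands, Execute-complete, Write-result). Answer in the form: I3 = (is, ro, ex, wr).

1) issue 1, read 2, done 9, write 10
2) issue 2, read 3, done 6, write 7
3) issue 11, read 12, done 19, write 20  <struct: DivU busy until I1 writes@10>
4) issue 12, read 21, done 22, write 23  <RAW R0: wait I3 write@20>
5) issue 24, read 25, done 27, write 28  <WAW R2: wait I4 write@23>

I3 = (11, 12, 19, 20)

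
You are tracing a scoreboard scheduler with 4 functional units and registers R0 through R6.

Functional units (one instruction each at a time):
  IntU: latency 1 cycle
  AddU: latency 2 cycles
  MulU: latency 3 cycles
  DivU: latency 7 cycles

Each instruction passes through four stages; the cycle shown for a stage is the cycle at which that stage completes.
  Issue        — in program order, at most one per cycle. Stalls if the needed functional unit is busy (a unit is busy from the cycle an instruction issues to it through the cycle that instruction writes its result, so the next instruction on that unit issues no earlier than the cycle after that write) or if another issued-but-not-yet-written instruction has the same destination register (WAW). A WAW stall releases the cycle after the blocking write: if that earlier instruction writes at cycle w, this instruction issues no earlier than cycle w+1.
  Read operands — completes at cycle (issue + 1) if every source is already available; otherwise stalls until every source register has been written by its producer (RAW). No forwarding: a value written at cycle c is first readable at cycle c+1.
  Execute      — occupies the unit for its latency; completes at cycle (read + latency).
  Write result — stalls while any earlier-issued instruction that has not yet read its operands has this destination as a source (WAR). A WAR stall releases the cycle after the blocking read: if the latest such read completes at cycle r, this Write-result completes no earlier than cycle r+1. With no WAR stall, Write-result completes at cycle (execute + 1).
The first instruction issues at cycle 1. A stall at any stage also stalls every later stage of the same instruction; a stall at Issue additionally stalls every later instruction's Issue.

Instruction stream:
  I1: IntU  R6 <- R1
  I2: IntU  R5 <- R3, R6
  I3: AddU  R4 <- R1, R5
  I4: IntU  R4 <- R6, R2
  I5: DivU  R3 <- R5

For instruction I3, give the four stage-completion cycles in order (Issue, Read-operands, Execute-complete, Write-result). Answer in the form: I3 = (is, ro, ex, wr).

t=1  I1 issues→IntU
t=2  I1 reads
t=3  I1 exec-done
t=4  I1 writes R6
t=5  I2 issues→IntU
t=6  I2 reads · I3 issues→AddU
t=7  I2 exec-done
t=8  I2 writes R5
t=9  I3 reads
t=11  I3 exec-done
t=12  I3 writes R4
t=13  I4 issues→IntU
t=14  I4 reads · I5 issues→DivU
t=15  I4 exec-done · I5 reads
t=16  I4 writes R4
t=22  I5 exec-done
t=23  I5 writes R3

I3 = (6, 9, 11, 12)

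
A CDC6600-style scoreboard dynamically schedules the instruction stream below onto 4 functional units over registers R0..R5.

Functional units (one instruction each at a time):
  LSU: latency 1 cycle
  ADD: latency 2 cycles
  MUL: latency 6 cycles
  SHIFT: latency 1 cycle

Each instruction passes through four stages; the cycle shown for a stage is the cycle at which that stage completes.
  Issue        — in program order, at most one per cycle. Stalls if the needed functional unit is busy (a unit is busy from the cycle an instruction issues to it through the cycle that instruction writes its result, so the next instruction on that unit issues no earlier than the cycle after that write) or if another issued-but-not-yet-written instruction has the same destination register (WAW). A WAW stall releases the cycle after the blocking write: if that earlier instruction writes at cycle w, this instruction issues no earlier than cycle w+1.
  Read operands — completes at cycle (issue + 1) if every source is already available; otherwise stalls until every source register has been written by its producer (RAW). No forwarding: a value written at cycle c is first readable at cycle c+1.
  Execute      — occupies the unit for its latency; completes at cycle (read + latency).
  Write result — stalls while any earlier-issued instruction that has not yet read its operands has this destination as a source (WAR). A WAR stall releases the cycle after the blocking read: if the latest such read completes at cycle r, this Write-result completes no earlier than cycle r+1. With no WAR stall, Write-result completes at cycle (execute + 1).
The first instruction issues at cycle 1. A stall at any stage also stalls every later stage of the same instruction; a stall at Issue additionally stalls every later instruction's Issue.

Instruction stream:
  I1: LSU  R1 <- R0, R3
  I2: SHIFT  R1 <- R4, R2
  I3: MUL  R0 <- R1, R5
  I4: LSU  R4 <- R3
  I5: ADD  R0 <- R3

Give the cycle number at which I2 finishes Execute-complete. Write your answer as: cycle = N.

c1: issue I1 (LSU)
c2: I1 read-ops
c3: I1 finished on LSU
c4: I1→R1
c5: issue I2 (SHIFT)
c6: I2 read-ops · issue I3 (MUL)
c7: I2 finished on SHIFT · issue I4 (LSU)
c8: I2→R1 · I4 read-ops
c9: I3 read-ops · I4 finished on LSU
c10: I4→R4
c15: I3 finished on MUL
c16: I3→R0
c17: issue I5 (ADD)
c18: I5 read-ops
c20: I5 finished on ADD
c21: I5→R0

cycle = 7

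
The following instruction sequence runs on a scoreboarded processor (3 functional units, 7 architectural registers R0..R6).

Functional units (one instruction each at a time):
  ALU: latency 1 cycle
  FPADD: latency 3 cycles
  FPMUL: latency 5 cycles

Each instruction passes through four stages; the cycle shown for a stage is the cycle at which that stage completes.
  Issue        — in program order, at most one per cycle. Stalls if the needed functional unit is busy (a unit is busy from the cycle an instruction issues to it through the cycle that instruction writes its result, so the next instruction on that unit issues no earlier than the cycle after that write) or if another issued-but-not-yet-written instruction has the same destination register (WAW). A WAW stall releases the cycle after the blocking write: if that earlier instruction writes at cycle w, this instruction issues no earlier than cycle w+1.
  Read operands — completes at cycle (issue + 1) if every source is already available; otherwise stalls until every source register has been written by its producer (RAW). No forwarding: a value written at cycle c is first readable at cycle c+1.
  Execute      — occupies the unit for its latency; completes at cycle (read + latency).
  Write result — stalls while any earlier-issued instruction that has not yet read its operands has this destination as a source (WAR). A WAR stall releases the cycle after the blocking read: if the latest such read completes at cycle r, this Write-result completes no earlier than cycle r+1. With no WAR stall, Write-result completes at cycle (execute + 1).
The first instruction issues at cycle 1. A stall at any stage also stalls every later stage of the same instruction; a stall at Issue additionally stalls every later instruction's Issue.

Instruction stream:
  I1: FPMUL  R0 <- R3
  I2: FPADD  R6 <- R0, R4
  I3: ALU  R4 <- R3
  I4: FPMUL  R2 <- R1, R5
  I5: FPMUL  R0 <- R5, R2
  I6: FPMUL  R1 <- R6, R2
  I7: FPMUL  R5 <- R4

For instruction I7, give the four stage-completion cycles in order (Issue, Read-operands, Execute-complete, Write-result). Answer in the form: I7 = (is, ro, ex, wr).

cycle 1: issue I1 (FPMUL)
cycle 2: I1 read-ops; issue I2 (FPADD)
cycle 3: issue I3 (ALU)
cycle 4: I3 read-ops
cycle 5: I3 finished on ALU
cycle 7: I1 finished on FPMUL
cycle 8: I1→R0
cycle 9: I2 read-ops; issue I4 (FPMUL)
cycle 10: I3→R4; I4 read-ops
cycle 12: I2 finished on FPADD
cycle 13: I2→R6
cycle 15: I4 finished on FPMUL
cycle 16: I4→R2
cycle 17: issue I5 (FPMUL)
cycle 18: I5 read-ops
cycle 23: I5 finished on FPMUL
cycle 24: I5→R0
cycle 25: issue I6 (FPMUL)
cycle 26: I6 read-ops
cycle 31: I6 finished on FPMUL
cycle 32: I6→R1
cycle 33: issue I7 (FPMUL)
cycle 34: I7 read-ops
cycle 39: I7 finished on FPMUL
cycle 40: I7→R5

I7 = (33, 34, 39, 40)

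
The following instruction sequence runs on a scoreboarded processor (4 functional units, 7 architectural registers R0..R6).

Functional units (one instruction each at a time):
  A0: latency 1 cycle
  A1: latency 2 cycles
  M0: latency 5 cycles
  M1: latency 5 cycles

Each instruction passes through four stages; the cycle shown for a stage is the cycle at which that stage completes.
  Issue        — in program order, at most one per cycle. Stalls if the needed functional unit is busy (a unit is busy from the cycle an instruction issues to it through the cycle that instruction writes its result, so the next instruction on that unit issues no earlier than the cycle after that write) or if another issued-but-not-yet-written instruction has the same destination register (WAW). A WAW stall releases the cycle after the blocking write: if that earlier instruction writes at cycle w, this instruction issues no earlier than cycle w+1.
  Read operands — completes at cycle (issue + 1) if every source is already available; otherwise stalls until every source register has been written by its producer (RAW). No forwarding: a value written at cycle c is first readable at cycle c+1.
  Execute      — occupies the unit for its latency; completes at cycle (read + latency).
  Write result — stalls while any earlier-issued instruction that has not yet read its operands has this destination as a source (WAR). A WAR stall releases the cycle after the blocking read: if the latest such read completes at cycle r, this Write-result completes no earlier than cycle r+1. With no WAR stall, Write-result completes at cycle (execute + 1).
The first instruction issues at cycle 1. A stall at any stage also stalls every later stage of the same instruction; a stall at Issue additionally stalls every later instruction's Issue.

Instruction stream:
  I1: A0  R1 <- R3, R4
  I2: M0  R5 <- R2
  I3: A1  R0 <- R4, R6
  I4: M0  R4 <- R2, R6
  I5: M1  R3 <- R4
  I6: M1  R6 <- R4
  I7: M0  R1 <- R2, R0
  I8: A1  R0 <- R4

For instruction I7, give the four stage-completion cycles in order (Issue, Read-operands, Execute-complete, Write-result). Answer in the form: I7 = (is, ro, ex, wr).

I7 = (26, 27, 32, 33)

I1 -> (1, 2, 3, 4)
I2 -> (2, 3, 8, 9)
I3 -> (3, 4, 6, 7)
I4 -> (10, 11, 16, 17)  // struct: M0 busy until I2 writes@9
I5 -> (11, 18, 23, 24)  // RAW R4: wait I4 write@17
I6 -> (25, 26, 31, 32)  // struct: M1 busy until I5 writes@24
I7 -> (26, 27, 32, 33)
I8 -> (27, 28, 30, 31)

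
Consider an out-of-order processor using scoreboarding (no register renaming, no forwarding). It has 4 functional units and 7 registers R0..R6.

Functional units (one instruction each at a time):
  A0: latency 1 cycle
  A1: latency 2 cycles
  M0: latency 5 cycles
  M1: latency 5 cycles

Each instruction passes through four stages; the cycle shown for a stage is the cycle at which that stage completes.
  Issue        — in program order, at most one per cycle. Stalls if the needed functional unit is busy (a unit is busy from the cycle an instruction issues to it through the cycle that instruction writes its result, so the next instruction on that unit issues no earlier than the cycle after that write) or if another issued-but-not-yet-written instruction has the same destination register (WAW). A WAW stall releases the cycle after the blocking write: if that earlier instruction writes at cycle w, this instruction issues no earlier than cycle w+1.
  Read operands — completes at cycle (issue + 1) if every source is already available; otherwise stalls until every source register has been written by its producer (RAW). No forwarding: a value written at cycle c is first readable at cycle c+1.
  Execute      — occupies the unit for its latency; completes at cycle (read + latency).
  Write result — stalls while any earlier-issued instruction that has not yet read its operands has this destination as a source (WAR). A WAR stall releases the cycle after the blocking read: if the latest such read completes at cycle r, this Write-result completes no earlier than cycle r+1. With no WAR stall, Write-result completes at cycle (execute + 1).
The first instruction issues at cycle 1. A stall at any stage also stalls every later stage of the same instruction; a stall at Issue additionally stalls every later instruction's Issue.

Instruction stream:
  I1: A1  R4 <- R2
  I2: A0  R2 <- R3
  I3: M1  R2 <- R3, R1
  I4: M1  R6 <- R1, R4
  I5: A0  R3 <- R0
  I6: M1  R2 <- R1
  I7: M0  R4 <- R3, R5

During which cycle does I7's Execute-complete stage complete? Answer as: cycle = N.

cycle = 29

I1 -> (1, 2, 4, 5)
I2 -> (2, 3, 4, 5)
I3 -> (6, 7, 12, 13)  // WAW R2: wait I2 write@5
I4 -> (14, 15, 20, 21)  // struct: M1 busy until I3 writes@13
I5 -> (15, 16, 17, 18)
I6 -> (22, 23, 28, 29)  // struct: M1 busy until I4 writes@21
I7 -> (23, 24, 29, 30)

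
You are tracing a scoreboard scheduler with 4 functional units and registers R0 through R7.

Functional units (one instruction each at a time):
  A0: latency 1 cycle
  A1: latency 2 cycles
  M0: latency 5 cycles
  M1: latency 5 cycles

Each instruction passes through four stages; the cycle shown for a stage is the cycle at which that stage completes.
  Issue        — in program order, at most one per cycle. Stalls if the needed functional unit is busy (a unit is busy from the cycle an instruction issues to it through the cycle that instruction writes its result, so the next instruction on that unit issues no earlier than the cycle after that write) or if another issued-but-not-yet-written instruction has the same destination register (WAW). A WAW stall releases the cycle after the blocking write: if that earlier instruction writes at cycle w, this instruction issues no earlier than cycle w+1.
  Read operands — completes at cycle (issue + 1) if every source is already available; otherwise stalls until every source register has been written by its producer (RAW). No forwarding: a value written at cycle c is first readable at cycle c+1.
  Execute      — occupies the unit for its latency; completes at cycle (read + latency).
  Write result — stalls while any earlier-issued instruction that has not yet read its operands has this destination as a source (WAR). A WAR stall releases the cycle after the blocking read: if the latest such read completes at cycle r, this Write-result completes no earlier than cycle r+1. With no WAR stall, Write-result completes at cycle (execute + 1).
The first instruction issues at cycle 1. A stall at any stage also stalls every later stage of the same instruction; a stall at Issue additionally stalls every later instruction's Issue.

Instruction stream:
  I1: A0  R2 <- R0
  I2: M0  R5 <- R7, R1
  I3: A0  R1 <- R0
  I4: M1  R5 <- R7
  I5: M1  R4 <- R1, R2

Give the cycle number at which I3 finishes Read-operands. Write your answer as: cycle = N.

cycle = 6

c1: I1 dispatched to A0
c2: I1 operands ready · I2 dispatched to M0
c3: I1 complete · I2 operands ready
c4: R2←I1
c5: I3 dispatched to A0
c6: I3 operands ready
c7: I3 complete
c8: I2 complete · R1←I3
c9: R5←I2
c10: I4 dispatched to M1
c11: I4 operands ready
c16: I4 complete
c17: R5←I4
c18: I5 dispatched to M1
c19: I5 operands ready
c24: I5 complete
c25: R4←I5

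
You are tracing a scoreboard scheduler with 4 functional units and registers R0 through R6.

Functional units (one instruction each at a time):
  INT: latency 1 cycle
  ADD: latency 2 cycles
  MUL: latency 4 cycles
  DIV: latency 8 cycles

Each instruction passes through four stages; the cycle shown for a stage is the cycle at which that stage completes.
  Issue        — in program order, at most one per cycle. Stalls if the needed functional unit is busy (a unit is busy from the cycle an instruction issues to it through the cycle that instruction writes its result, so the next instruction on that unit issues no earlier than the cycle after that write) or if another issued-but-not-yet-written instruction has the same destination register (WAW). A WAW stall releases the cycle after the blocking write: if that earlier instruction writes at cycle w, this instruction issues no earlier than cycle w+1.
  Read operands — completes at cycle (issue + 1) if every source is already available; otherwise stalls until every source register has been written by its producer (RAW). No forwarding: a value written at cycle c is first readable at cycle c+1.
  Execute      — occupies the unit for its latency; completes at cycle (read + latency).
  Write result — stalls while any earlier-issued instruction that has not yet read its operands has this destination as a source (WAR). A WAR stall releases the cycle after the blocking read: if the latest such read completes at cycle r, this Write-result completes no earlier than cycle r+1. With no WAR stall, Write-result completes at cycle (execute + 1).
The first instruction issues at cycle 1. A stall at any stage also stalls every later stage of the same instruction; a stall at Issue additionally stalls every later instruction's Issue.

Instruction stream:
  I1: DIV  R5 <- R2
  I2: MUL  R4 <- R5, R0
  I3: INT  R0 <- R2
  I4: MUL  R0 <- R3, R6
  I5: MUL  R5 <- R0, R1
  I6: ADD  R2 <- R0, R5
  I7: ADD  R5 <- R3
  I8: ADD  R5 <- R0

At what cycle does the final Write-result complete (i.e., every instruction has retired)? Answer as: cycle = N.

cycle = 45

t=1  I1 issues→DIV
t=2  I1 reads; I2 issues→MUL
t=3  I3 issues→INT
t=4  I3 reads
t=5  I3 exec-done
t=10  I1 exec-done
t=11  I1 writes R5
t=12  I2 reads
t=13  I3 writes R0
t=16  I2 exec-done
t=17  I2 writes R4
t=18  I4 issues→MUL
t=19  I4 reads
t=23  I4 exec-done
t=24  I4 writes R0
t=25  I5 issues→MUL
t=26  I5 reads; I6 issues→ADD
t=30  I5 exec-done
t=31  I5 writes R5
t=32  I6 reads
t=34  I6 exec-done
t=35  I6 writes R2
t=36  I7 issues→ADD
t=37  I7 reads
t=39  I7 exec-done
t=40  I7 writes R5
t=41  I8 issues→ADD
t=42  I8 reads
t=44  I8 exec-done
t=45  I8 writes R5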